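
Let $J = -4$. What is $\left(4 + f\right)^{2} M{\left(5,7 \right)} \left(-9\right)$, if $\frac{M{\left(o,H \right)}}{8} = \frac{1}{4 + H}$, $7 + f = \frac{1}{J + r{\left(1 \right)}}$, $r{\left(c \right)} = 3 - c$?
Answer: $- \frac{882}{11} \approx -80.182$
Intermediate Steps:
$f = - \frac{15}{2}$ ($f = -7 + \frac{1}{-4 + \left(3 - 1\right)} = -7 + \frac{1}{-4 + 2} = -7 + \frac{1}{-2} = -7 - \frac{1}{2} = - \frac{15}{2} \approx -7.5$)
$M{\left(o,H \right)} = \frac{8}{4 + H}$
$\left(4 + f\right)^{2} M{\left(5,7 \right)} \left(-9\right) = \left(4 - \frac{15}{2}\right)^{2} \frac{8}{4 + 7} \left(-9\right) = \left(- \frac{7}{2}\right)^{2} \cdot \frac{8}{11} \left(-9\right) = \frac{49 \cdot 8 \cdot \frac{1}{11}}{4} \left(-9\right) = \frac{49}{4} \cdot \frac{8}{11} \left(-9\right) = \frac{98}{11} \left(-9\right) = - \frac{882}{11}$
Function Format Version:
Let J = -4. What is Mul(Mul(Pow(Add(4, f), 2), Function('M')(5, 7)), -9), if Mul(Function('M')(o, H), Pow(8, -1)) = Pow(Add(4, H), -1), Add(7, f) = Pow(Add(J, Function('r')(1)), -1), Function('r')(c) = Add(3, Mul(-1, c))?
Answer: Rational(-882, 11) ≈ -80.182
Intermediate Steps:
f = Rational(-15, 2) (f = Add(-7, Pow(Add(-4, Add(3, Mul(-1, 1))), -1)) = Add(-7, Pow(Add(-4, Add(3, -1)), -1)) = Add(-7, Pow(Add(-4, 2), -1)) = Add(-7, Pow(-2, -1)) = Add(-7, Rational(-1, 2)) = Rational(-15, 2) ≈ -7.5000)
Function('M')(o, H) = Mul(8, Pow(Add(4, H), -1))
Mul(Mul(Pow(Add(4, f), 2), Function('M')(5, 7)), -9) = Mul(Mul(Pow(Add(4, Rational(-15, 2)), 2), Mul(8, Pow(Add(4, 7), -1))), -9) = Mul(Mul(Pow(Rational(-7, 2), 2), Mul(8, Pow(11, -1))), -9) = Mul(Mul(Rational(49, 4), Mul(8, Rational(1, 11))), -9) = Mul(Mul(Rational(49, 4), Rational(8, 11)), -9) = Mul(Rational(98, 11), -9) = Rational(-882, 11)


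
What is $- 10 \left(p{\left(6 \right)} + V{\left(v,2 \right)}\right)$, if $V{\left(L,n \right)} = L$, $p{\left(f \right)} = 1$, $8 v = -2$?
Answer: $- \frac{15}{2} \approx -7.5$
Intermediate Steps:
$v = - \frac{1}{4}$ ($v = \frac{1}{8} \left(-2\right) = - \frac{1}{4} \approx -0.25$)
$- 10 \left(p{\left(6 \right)} + V{\left(v,2 \right)}\right) = - 10 \left(1 - \frac{1}{4}\right) = \left(-10\right) \frac{3}{4} = - \frac{15}{2}$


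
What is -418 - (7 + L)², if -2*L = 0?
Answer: -467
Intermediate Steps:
L = 0 (L = -½*0 = 0)
-418 - (7 + L)² = -418 - (7 + 0)² = -418 - 1*7² = -418 - 1*49 = -418 - 49 = -467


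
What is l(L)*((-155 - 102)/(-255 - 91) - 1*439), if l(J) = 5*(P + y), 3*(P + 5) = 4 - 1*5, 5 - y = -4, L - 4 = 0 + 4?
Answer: -8340035/1038 ≈ -8034.7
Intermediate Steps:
L = 8 (L = 4 + (0 + 4) = 4 + 4 = 8)
y = 9 (y = 5 - 1*(-4) = 5 + 4 = 9)
P = -16/3 (P = -5 + (4 - 1*5)/3 = -5 + (4 - 5)/3 = -5 + (1/3)*(-1) = -5 - 1/3 = -16/3 ≈ -5.3333)
l(J) = 55/3 (l(J) = 5*(-16/3 + 9) = 5*(11/3) = 55/3)
l(L)*((-155 - 102)/(-255 - 91) - 1*439) = 55*((-155 - 102)/(-255 - 91) - 1*439)/3 = 55*(-257/(-346) - 439)/3 = 55*(-257*(-1/346) - 439)/3 = 55*(257/346 - 439)/3 = (55/3)*(-151637/346) = -8340035/1038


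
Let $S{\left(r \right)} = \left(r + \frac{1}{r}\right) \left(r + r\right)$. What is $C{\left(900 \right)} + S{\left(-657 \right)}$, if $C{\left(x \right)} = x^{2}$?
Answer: $1673300$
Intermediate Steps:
$S{\left(r \right)} = 2 r \left(r + \frac{1}{r}\right)$ ($S{\left(r \right)} = \left(r + \frac{1}{r}\right) 2 r = 2 r \left(r + \frac{1}{r}\right)$)
$C{\left(900 \right)} + S{\left(-657 \right)} = 900^{2} + \left(2 + 2 \left(-657\right)^{2}\right) = 810000 + \left(2 + 2 \cdot 431649\right) = 810000 + \left(2 + 863298\right) = 810000 + 863300 = 1673300$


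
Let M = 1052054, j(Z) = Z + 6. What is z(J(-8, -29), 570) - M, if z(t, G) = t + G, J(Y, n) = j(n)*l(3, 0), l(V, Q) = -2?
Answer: -1051438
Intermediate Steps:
j(Z) = 6 + Z
J(Y, n) = -12 - 2*n (J(Y, n) = (6 + n)*(-2) = -12 - 2*n)
z(t, G) = G + t
z(J(-8, -29), 570) - M = (570 + (-12 - 2*(-29))) - 1*1052054 = (570 + (-12 + 58)) - 1052054 = (570 + 46) - 1052054 = 616 - 1052054 = -1051438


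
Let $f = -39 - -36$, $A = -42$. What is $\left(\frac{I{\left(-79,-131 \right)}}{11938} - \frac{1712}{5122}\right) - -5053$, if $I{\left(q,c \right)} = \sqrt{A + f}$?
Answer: $\frac{12939877}{2561} + \frac{3 i \sqrt{5}}{11938} \approx 5052.7 + 0.00056192 i$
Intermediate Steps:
$f = -3$ ($f = -39 + 36 = -3$)
$I{\left(q,c \right)} = 3 i \sqrt{5}$ ($I{\left(q,c \right)} = \sqrt{-42 - 3} = \sqrt{-45} = 3 i \sqrt{5}$)
$\left(\frac{I{\left(-79,-131 \right)}}{11938} - \frac{1712}{5122}\right) - -5053 = \left(\frac{3 i \sqrt{5}}{11938} - \frac{1712}{5122}\right) - -5053 = \left(3 i \sqrt{5} \cdot \frac{1}{11938} - \frac{856}{2561}\right) + 5053 = \left(\frac{3 i \sqrt{5}}{11938} - \frac{856}{2561}\right) + 5053 = \left(- \frac{856}{2561} + \frac{3 i \sqrt{5}}{11938}\right) + 5053 = \frac{12939877}{2561} + \frac{3 i \sqrt{5}}{11938}$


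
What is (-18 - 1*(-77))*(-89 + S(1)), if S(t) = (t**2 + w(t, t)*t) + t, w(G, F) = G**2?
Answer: -5074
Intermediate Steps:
S(t) = t + t**2 + t**3 (S(t) = (t**2 + t**2*t) + t = (t**2 + t**3) + t = t + t**2 + t**3)
(-18 - 1*(-77))*(-89 + S(1)) = (-18 - 1*(-77))*(-89 + 1*(1 + 1 + 1**2)) = (-18 + 77)*(-89 + 1*(1 + 1 + 1)) = 59*(-89 + 1*3) = 59*(-89 + 3) = 59*(-86) = -5074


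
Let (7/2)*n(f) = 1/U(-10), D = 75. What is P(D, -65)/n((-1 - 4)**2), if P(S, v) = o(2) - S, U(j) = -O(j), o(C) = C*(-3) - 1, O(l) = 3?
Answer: 861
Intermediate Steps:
o(C) = -1 - 3*C (o(C) = -3*C - 1 = -1 - 3*C)
U(j) = -3 (U(j) = -1*3 = -3)
P(S, v) = -7 - S (P(S, v) = (-1 - 3*2) - S = (-1 - 6) - S = -7 - S)
n(f) = -2/21 (n(f) = (2/7)/(-3) = (2/7)*(-1/3) = -2/21)
P(D, -65)/n((-1 - 4)**2) = (-7 - 1*75)/(-2/21) = (-7 - 75)*(-21/2) = -82*(-21/2) = 861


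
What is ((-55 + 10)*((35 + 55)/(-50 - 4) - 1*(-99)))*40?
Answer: -175200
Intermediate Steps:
((-55 + 10)*((35 + 55)/(-50 - 4) - 1*(-99)))*40 = -45*(90/(-54) + 99)*40 = -45*(90*(-1/54) + 99)*40 = -45*(-5/3 + 99)*40 = -45*292/3*40 = -4380*40 = -175200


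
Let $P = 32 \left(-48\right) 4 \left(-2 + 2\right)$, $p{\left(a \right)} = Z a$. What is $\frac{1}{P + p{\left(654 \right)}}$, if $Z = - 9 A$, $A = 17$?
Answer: $- \frac{1}{100062} \approx -9.9938 \cdot 10^{-6}$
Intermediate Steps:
$Z = -153$ ($Z = \left(-9\right) 17 = -153$)
$p{\left(a \right)} = - 153 a$
$P = 0$ ($P = - 1536 \cdot 4 \cdot 0 = \left(-1536\right) 0 = 0$)
$\frac{1}{P + p{\left(654 \right)}} = \frac{1}{0 - 100062} = \frac{1}{-100062} = - \frac{1}{100062}$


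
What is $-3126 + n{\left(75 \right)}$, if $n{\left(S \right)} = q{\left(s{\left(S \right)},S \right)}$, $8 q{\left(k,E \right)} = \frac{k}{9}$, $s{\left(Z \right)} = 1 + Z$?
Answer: $- \frac{56249}{18} \approx -3124.9$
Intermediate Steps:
$q{\left(k,E \right)} = \frac{k}{72}$ ($q{\left(k,E \right)} = \frac{k \frac{1}{9}}{8} = \frac{\frac{1}{9} k}{8} = \frac{k}{72}$)
$n{\left(S \right)} = \frac{1}{72} + \frac{S}{72}$ ($n{\left(S \right)} = \frac{1 + S}{72} = \frac{1}{72} + \frac{S}{72}$)
$-3126 + n{\left(75 \right)} = -3126 + \left(\frac{1}{72} + \frac{1}{72} \cdot 75\right) = -3126 + \left(\frac{1}{72} + \frac{25}{24}\right) = -3126 + \frac{19}{18} = - \frac{56249}{18}$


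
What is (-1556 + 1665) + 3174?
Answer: 3283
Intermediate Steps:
(-1556 + 1665) + 3174 = 109 + 3174 = 3283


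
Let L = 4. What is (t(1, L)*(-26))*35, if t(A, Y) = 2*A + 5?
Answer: -6370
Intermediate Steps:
t(A, Y) = 5 + 2*A
(t(1, L)*(-26))*35 = ((5 + 2*1)*(-26))*35 = ((5 + 2)*(-26))*35 = (7*(-26))*35 = -182*35 = -6370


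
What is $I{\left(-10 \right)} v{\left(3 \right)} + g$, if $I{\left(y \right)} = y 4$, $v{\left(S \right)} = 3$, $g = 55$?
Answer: $-65$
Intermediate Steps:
$I{\left(y \right)} = 4 y$
$I{\left(-10 \right)} v{\left(3 \right)} + g = 4 \left(-10\right) 3 + 55 = \left(-40\right) 3 + 55 = -120 + 55 = -65$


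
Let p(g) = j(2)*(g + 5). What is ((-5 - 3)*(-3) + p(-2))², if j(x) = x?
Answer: 900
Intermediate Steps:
p(g) = 10 + 2*g (p(g) = 2*(g + 5) = 2*(5 + g) = 10 + 2*g)
((-5 - 3)*(-3) + p(-2))² = ((-5 - 3)*(-3) + (10 + 2*(-2)))² = (-8*(-3) + (10 - 4))² = (24 + 6)² = 30² = 900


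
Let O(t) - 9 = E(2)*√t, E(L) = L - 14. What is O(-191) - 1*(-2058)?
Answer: 2067 - 12*I*√191 ≈ 2067.0 - 165.84*I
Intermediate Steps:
E(L) = -14 + L
O(t) = 9 - 12*√t (O(t) = 9 + (-14 + 2)*√t = 9 - 12*√t)
O(-191) - 1*(-2058) = (9 - 12*I*√191) - 1*(-2058) = (9 - 12*I*√191) + 2058 = 2067 - 12*I*√191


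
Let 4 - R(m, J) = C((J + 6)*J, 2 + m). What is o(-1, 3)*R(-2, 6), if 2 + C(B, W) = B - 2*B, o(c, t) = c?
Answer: -78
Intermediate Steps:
C(B, W) = -2 - B (C(B, W) = -2 + (B - 2*B) = -2 - B)
R(m, J) = 6 + J*(6 + J) (R(m, J) = 4 - (-2 - (J + 6)*J) = 4 - (-2 - (6 + J)*J) = 4 - (-2 - J*(6 + J)) = 4 + (2 + J*(6 + J)) = 6 + J*(6 + J))
o(-1, 3)*R(-2, 6) = -(6 + 6*(6 + 6)) = -(6 + 6*12) = -(6 + 72) = -1*78 = -78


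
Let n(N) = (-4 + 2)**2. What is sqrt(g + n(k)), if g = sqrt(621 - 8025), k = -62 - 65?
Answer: sqrt(4 + 2*I*sqrt(1851)) ≈ 6.7134 + 6.4086*I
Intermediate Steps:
k = -127
n(N) = 4 (n(N) = (-2)**2 = 4)
g = 2*I*sqrt(1851) (g = sqrt(-7404) = 2*I*sqrt(1851) ≈ 86.047*I)
sqrt(g + n(k)) = sqrt(2*I*sqrt(1851) + 4) = sqrt(4 + 2*I*sqrt(1851))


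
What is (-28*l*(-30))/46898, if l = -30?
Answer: -12600/23449 ≈ -0.53734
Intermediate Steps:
(-28*l*(-30))/46898 = (-28*(-30)*(-30))/46898 = (840*(-30))*(1/46898) = -25200*1/46898 = -12600/23449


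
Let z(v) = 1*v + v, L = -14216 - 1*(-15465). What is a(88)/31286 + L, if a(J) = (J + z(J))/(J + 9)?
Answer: 1895196511/1517371 ≈ 1249.0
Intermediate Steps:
L = 1249 (L = -14216 + 15465 = 1249)
z(v) = 2*v (z(v) = v + v = 2*v)
a(J) = 3*J/(9 + J) (a(J) = (J + 2*J)/(J + 9) = (3*J)/(9 + J) = 3*J/(9 + J))
a(88)/31286 + L = (3*88/(9 + 88))/31286 + 1249 = (3*88/97)*(1/31286) + 1249 = (3*88*(1/97))*(1/31286) + 1249 = (264/97)*(1/31286) + 1249 = 132/1517371 + 1249 = 1895196511/1517371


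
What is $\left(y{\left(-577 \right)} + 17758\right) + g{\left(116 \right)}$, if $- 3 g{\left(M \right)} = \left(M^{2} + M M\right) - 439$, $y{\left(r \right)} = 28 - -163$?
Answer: $\frac{27374}{3} \approx 9124.7$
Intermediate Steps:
$y{\left(r \right)} = 191$ ($y{\left(r \right)} = 28 + 163 = 191$)
$g{\left(M \right)} = \frac{439}{3} - \frac{2 M^{2}}{3}$ ($g{\left(M \right)} = - \frac{\left(M^{2} + M M\right) - 439}{3} = - \frac{\left(M^{2} + M^{2}\right) - 439}{3} = - \frac{2 M^{2} - 439}{3} = - \frac{-439 + 2 M^{2}}{3} = \frac{439}{3} - \frac{2 M^{2}}{3}$)
$\left(y{\left(-577 \right)} + 17758\right) + g{\left(116 \right)} = \left(191 + 17758\right) + \left(\frac{439}{3} - \frac{2 \cdot 116^{2}}{3}\right) = 17949 + \left(\frac{439}{3} - \frac{26912}{3}\right) = 17949 - \frac{26473}{3} = \frac{27374}{3}$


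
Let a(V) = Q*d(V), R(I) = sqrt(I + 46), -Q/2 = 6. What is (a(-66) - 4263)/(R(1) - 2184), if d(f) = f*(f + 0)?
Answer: 123472440/4769809 + 56535*sqrt(47)/4769809 ≈ 25.967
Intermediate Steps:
Q = -12 (Q = -2*6 = -12)
d(f) = f**2 (d(f) = f*f = f**2)
R(I) = sqrt(46 + I)
a(V) = -12*V**2
(a(-66) - 4263)/(R(1) - 2184) = (-12*(-66)**2 - 4263)/(sqrt(46 + 1) - 2184) = (-12*4356 - 4263)/(sqrt(47) - 2184) = (-52272 - 4263)/(-2184 + sqrt(47)) = -56535/(-2184 + sqrt(47))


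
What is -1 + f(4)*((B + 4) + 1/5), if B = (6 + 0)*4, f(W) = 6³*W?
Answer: 121819/5 ≈ 24364.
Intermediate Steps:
f(W) = 216*W
B = 24 (B = 6*4 = 24)
-1 + f(4)*((B + 4) + 1/5) = -1 + (216*4)*((24 + 4) + 1/5) = -1 + 864*(28 + ⅕) = -1 + 864*(141/5) = -1 + 121824/5 = 121819/5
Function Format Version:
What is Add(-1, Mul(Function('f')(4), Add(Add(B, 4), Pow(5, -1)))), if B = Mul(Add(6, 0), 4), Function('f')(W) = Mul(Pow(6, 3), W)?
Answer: Rational(121819, 5) ≈ 24364.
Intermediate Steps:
Function('f')(W) = Mul(216, W)
B = 24 (B = Mul(6, 4) = 24)
Add(-1, Mul(Function('f')(4), Add(Add(B, 4), Pow(5, -1)))) = Add(-1, Mul(Mul(216, 4), Add(Add(24, 4), Pow(5, -1)))) = Add(-1, Mul(864, Add(28, Rational(1, 5)))) = Add(-1, Mul(864, Rational(141, 5))) = Add(-1, Rational(121824, 5)) = Rational(121819, 5)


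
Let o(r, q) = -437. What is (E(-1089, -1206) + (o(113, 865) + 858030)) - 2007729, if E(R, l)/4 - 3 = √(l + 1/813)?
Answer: -1150124 + 4*I*√797127801/813 ≈ -1.1501e+6 + 138.91*I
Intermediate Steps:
E(R, l) = 12 + 4*√(1/813 + l) (E(R, l) = 12 + 4*√(l + 1/813) = 12 + 4*√(1/813 + l))
(E(-1089, -1206) + (o(113, 865) + 858030)) - 2007729 = ((12 + 4*√(813 + 660969*(-1206))/813) + (-437 + 858030)) - 2007729 = ((12 + 4*√(813 - 797128614)/813) + 857593) - 2007729 = ((12 + 4*√(-797127801)/813) + 857593) - 2007729 = ((12 + 4*(I*√797127801)/813) + 857593) - 2007729 = ((12 + 4*I*√797127801/813) + 857593) - 2007729 = (857605 + 4*I*√797127801/813) - 2007729 = -1150124 + 4*I*√797127801/813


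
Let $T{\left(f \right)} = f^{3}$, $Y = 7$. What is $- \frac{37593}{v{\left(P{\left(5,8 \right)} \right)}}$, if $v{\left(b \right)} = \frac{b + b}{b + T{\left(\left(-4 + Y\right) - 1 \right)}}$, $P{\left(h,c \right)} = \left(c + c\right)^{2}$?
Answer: $- \frac{1240569}{64} \approx -19384.0$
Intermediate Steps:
$P{\left(h,c \right)} = 4 c^{2}$ ($P{\left(h,c \right)} = \left(2 c\right)^{2} = 4 c^{2}$)
$v{\left(b \right)} = \frac{2 b}{8 + b}$ ($v{\left(b \right)} = \frac{b + b}{b + \left(\left(-4 + 7\right) - 1\right)^{3}} = \frac{2 b}{b + \left(3 - 1\right)^{3}} = \frac{2 b}{b + 2^{3}} = \frac{2 b}{b + 8} = \frac{2 b}{8 + b}$)
$- \frac{37593}{v{\left(P{\left(5,8 \right)} \right)}} = - \frac{37593}{2 \cdot 4 \cdot 8^{2} \frac{1}{8 + 4 \cdot 8^{2}}} = - \frac{37593}{2 \cdot 4 \cdot 64 \frac{1}{8 + 4 \cdot 64}} = - \frac{37593}{2 \cdot 256 \frac{1}{8 + 256}} = - \frac{37593}{2 \cdot 256 \cdot \frac{1}{264}} = - \frac{37593}{\frac{64}{33}} = \left(-37593\right) \frac{33}{64} = - \frac{1240569}{64}$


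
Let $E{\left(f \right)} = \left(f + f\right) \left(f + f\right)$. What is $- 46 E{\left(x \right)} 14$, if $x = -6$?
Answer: $-92736$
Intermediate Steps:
$E{\left(f \right)} = 4 f^{2}$ ($E{\left(f \right)} = 2 f 2 f = 4 f^{2}$)
$- 46 E{\left(x \right)} 14 = - 46 \cdot 4 \left(-6\right)^{2} \cdot 14 = - 46 \cdot 4 \cdot 36 \cdot 14 = \left(-46\right) 144 \cdot 14 = \left(-6624\right) 14 = -92736$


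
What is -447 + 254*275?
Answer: 69403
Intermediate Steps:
-447 + 254*275 = -447 + 69850 = 69403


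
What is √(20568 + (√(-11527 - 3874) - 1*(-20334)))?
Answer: √(40902 + I*√15401) ≈ 202.24 + 0.3068*I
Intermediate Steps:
√(20568 + (√(-11527 - 3874) - 1*(-20334))) = √(20568 + (√(-15401) + 20334)) = √(20568 + (I*√15401 + 20334)) = √(20568 + (20334 + I*√15401)) = √(40902 + I*√15401)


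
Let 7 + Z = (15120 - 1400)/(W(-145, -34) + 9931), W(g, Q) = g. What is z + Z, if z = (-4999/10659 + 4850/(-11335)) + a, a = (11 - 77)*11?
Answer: -1374697792772/1876733683 ≈ -732.50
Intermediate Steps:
a = -726 (a = -66*11 = -726)
z = -17564701841/24163953 (z = (-4999/10659 + 4850/(-11335)) - 726 = (-4999*1/10659 + 4850*(-1/11335)) - 726 = (-4999/10659 - 970/2267) - 726 = -21671963/24163953 - 726 = -17564701841/24163953 ≈ -726.90)
Z = -3913/699 (Z = -7 + (15120 - 1400)/(-145 + 9931) = -7 + 13720/9786 = -7 + 13720*(1/9786) = -7 + 980/699 = -3913/699 ≈ -5.5980)
z + Z = -17564701841/24163953 - 3913/699 = -1374697792772/1876733683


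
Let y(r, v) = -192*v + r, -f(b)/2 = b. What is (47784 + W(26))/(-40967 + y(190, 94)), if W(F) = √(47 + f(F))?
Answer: -264/325 - I*√5/58825 ≈ -0.81231 - 3.8012e-5*I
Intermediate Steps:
f(b) = -2*b
y(r, v) = r - 192*v
W(F) = √(47 - 2*F)
(47784 + W(26))/(-40967 + y(190, 94)) = (47784 + √(47 - 2*26))/(-40967 + (190 - 192*94)) = (47784 + √(47 - 52))/(-40967 + (190 - 18048)) = (47784 + √(-5))/(-40967 - 17858) = (47784 + I*√5)/(-58825) = (47784 + I*√5)*(-1/58825) = -264/325 - I*√5/58825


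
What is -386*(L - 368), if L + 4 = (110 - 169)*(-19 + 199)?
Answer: 4242912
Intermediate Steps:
L = -10624 (L = -4 + (110 - 169)*(-19 + 199) = -4 - 59*180 = -4 - 10620 = -10624)
-386*(L - 368) = -386*(-10624 - 368) = -386*(-10992) = 4242912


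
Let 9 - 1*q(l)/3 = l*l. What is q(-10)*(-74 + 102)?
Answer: -7644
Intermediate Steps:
q(l) = 27 - 3*l² (q(l) = 27 - 3*l*l = 27 - 3*l²)
q(-10)*(-74 + 102) = (27 - 3*(-10)²)*(-74 + 102) = (27 - 3*100)*28 = (27 - 300)*28 = -273*28 = -7644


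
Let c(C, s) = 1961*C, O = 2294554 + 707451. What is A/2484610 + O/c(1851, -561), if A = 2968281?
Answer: 18233110667941/9018664708710 ≈ 2.0217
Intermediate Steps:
O = 3002005
A/2484610 + O/c(1851, -561) = 2968281/2484610 + 3002005/((1961*1851)) = 2968281*(1/2484610) + 3002005/3629811 = 2968281/2484610 + 3002005*(1/3629811) = 2968281/2484610 + 3002005/3629811 = 18233110667941/9018664708710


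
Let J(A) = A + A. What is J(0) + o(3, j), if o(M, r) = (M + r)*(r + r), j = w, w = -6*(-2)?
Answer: 360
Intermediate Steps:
w = 12
j = 12
o(M, r) = 2*r*(M + r) (o(M, r) = (M + r)*(2*r) = 2*r*(M + r))
J(A) = 2*A
J(0) + o(3, j) = 2*0 + 2*12*(3 + 12) = 0 + 2*12*15 = 0 + 360 = 360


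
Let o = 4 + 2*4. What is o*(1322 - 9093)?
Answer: -93252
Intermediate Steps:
o = 12 (o = 4 + 8 = 12)
o*(1322 - 9093) = 12*(1322 - 9093) = 12*(-7771) = -93252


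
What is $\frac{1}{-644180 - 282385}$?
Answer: $- \frac{1}{926565} \approx -1.0793 \cdot 10^{-6}$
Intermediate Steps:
$\frac{1}{-644180 - 282385} = \frac{1}{-926565} = - \frac{1}{926565}$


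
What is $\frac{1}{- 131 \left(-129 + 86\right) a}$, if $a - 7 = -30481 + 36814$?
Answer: $\frac{1}{35713220} \approx 2.8001 \cdot 10^{-8}$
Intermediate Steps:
$a = 6340$ ($a = 7 + \left(-30481 + 36814\right) = 7 + 6333 = 6340$)
$\frac{1}{- 131 \left(-129 + 86\right) a} = \frac{1}{- 131 \left(-129 + 86\right) 6340} = \frac{1}{\left(-131\right) \left(-43\right)} \frac{1}{6340} = \frac{1}{5633} \cdot \frac{1}{6340} = \frac{1}{35713220}$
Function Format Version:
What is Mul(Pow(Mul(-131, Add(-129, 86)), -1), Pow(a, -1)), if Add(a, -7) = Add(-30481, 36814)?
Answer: Rational(1, 35713220) ≈ 2.8001e-8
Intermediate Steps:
a = 6340 (a = Add(7, Add(-30481, 36814)) = Add(7, 6333) = 6340)
Mul(Pow(Mul(-131, Add(-129, 86)), -1), Pow(a, -1)) = Mul(Pow(Mul(-131, Add(-129, 86)), -1), Pow(6340, -1)) = Mul(Pow(Mul(-131, -43), -1), Rational(1, 6340)) = Mul(Pow(5633, -1), Rational(1, 6340)) = Mul(Rational(1, 5633), Rational(1, 6340)) = Rational(1, 35713220)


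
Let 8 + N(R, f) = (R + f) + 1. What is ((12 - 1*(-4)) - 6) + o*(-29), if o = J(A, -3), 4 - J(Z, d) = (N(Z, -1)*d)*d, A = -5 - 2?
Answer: -4021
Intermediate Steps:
A = -7
N(R, f) = -7 + R + f (N(R, f) = -8 + ((R + f) + 1) = -8 + (1 + R + f) = -7 + R + f)
J(Z, d) = 4 - d²*(-8 + Z) (J(Z, d) = 4 - (-7 + Z - 1)*d*d = 4 - (-8 + Z)*d*d = 4 - d*(-8 + Z)*d = 4 - d²*(-8 + Z))
o = 139 (o = 4 + (-3)²*(8 - 1*(-7)) = 4 + 9*(8 + 7) = 4 + 9*15 = 4 + 135 = 139)
((12 - 1*(-4)) - 6) + o*(-29) = ((12 - 1*(-4)) - 6) + 139*(-29) = ((12 + 4) - 6) - 4031 = (16 - 6) - 4031 = 10 - 4031 = -4021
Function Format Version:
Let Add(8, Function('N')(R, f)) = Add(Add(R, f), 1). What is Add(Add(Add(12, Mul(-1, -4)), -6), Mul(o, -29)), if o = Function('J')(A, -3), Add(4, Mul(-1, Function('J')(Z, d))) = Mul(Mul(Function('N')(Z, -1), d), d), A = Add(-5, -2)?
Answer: -4021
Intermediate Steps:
A = -7
Function('N')(R, f) = Add(-7, R, f) (Function('N')(R, f) = Add(-8, Add(Add(R, f), 1)) = Add(-8, Add(1, R, f)) = Add(-7, R, f))
Function('J')(Z, d) = Add(4, Mul(-1, Pow(d, 2), Add(-8, Z))) (Function('J')(Z, d) = Add(4, Mul(-1, Mul(Mul(Add(-7, Z, -1), d), d))) = Add(4, Mul(-1, Mul(Mul(Add(-8, Z), d), d))) = Add(4, Mul(-1, Mul(Mul(d, Add(-8, Z)), d))) = Add(4, Mul(-1, Mul(Pow(d, 2), Add(-8, Z)))) = Add(4, Mul(-1, Pow(d, 2), Add(-8, Z))))
o = 139 (o = Add(4, Mul(Pow(-3, 2), Add(8, Mul(-1, -7)))) = Add(4, Mul(9, Add(8, 7))) = Add(4, Mul(9, 15)) = Add(4, 135) = 139)
Add(Add(Add(12, Mul(-1, -4)), -6), Mul(o, -29)) = Add(Add(Add(12, Mul(-1, -4)), -6), Mul(139, -29)) = Add(Add(Add(12, 4), -6), -4031) = Add(Add(16, -6), -4031) = Add(10, -4031) = -4021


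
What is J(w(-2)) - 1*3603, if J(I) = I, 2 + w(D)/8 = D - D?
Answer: -3619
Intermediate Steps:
w(D) = -16 (w(D) = -16 + 8*(D - D) = -16 + 8*0 = -16 + 0 = -16)
J(w(-2)) - 1*3603 = -16 - 1*3603 = -16 - 3603 = -3619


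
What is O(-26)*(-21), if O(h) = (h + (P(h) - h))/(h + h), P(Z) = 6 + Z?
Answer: -105/13 ≈ -8.0769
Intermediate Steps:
O(h) = (6 + h)/(2*h) (O(h) = (h + ((6 + h) - h))/(h + h) = (h + 6)/((2*h)) = (6 + h)*(1/(2*h)) = (6 + h)/(2*h))
O(-26)*(-21) = ((½)*(6 - 26)/(-26))*(-21) = ((½)*(-1/26)*(-20))*(-21) = (5/13)*(-21) = -105/13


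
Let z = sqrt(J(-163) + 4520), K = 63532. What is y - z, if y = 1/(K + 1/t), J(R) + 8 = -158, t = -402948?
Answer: 402948/25600092335 - sqrt(4354) ≈ -65.985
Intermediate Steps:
J(R) = -166 (J(R) = -8 - 158 = -166)
y = 402948/25600092335 (y = 1/(63532 + 1/(-402948)) = 1/(63532 - 1/402948) = 1/(25600092335/402948) = 402948/25600092335 ≈ 1.5740e-5)
z = sqrt(4354) (z = sqrt(-166 + 4520) = sqrt(4354) ≈ 65.985)
y - z = 402948/25600092335 - sqrt(4354)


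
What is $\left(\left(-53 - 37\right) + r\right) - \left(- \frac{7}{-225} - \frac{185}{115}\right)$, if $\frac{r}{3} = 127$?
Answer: $\frac{1514089}{5175} \approx 292.58$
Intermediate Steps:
$r = 381$ ($r = 3 \cdot 127 = 381$)
$\left(\left(-53 - 37\right) + r\right) - \left(- \frac{7}{-225} - \frac{185}{115}\right) = \left(\left(-53 - 37\right) + 381\right) - \left(- \frac{7}{-225} - \frac{185}{115}\right) = \left(-90 + 381\right) - \left(\left(-7\right) \left(- \frac{1}{225}\right) - \frac{37}{23}\right) = 291 - \left(\frac{7}{225} - \frac{37}{23}\right) = 291 - - \frac{8164}{5175} = 291 + \frac{8164}{5175} = \frac{1514089}{5175}$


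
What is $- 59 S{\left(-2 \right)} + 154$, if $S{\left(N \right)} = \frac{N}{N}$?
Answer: $95$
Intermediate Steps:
$S{\left(N \right)} = 1$
$- 59 S{\left(-2 \right)} + 154 = \left(-59\right) 1 + 154 = -59 + 154 = 95$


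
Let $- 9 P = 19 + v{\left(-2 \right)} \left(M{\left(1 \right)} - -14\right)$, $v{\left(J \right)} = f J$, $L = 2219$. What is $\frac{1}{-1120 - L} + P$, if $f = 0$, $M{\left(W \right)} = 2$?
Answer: $- \frac{2350}{1113} \approx -2.1114$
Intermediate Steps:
$v{\left(J \right)} = 0$ ($v{\left(J \right)} = 0 J = 0$)
$P = - \frac{19}{9}$ ($P = - \frac{19 + 0 \left(2 - -14\right)}{9} = - \frac{19 + 0 \left(2 + 14\right)}{9} = - \frac{19 + 0 \cdot 16}{9} = - \frac{19 + 0}{9} = \left(- \frac{1}{9}\right) 19 = - \frac{19}{9} \approx -2.1111$)
$\frac{1}{-1120 - L} + P = \frac{1}{-1120 - 2219} - \frac{19}{9} = \frac{1}{-3339} - \frac{19}{9} = - \frac{1}{3339} - \frac{19}{9} = - \frac{2350}{1113}$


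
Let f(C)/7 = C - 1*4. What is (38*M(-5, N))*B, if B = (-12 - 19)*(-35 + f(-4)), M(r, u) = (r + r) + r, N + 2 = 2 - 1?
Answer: -1607970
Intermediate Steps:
f(C) = -28 + 7*C (f(C) = 7*(C - 1*4) = 7*(C - 4) = 7*(-4 + C) = -28 + 7*C)
N = -1 (N = -2 + (2 - 1) = -2 + 1 = -1)
M(r, u) = 3*r (M(r, u) = 2*r + r = 3*r)
B = 2821 (B = (-12 - 19)*(-35 + (-28 + 7*(-4))) = -31*(-35 + (-28 - 28)) = -31*(-35 - 56) = -31*(-91) = 2821)
(38*M(-5, N))*B = (38*(3*(-5)))*2821 = (38*(-15))*2821 = -570*2821 = -1607970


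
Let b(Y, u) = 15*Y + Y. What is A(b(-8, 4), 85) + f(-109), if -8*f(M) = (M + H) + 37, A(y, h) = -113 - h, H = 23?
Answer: -1535/8 ≈ -191.88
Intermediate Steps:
b(Y, u) = 16*Y
f(M) = -15/2 - M/8 (f(M) = -((M + 23) + 37)/8 = -((23 + M) + 37)/8 = -(60 + M)/8 = -15/2 - M/8)
A(b(-8, 4), 85) + f(-109) = (-113 - 1*85) + (-15/2 - ⅛*(-109)) = (-113 - 85) + (-15/2 + 109/8) = -198 + 49/8 = -1535/8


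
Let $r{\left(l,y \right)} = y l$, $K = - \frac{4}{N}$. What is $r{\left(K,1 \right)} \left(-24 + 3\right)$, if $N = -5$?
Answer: $- \frac{84}{5} \approx -16.8$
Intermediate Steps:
$K = \frac{4}{5}$ ($K = - \frac{4}{-5} = \left(-4\right) \left(- \frac{1}{5}\right) = \frac{4}{5} \approx 0.8$)
$r{\left(l,y \right)} = l y$
$r{\left(K,1 \right)} \left(-24 + 3\right) = \frac{4}{5} \cdot 1 \left(-24 + 3\right) = \frac{4}{5} \left(-21\right) = - \frac{84}{5}$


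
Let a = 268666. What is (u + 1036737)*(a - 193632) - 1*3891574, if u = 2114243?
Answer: 236426741746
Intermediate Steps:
(u + 1036737)*(a - 193632) - 1*3891574 = (2114243 + 1036737)*(268666 - 193632) - 1*3891574 = 3150980*75034 - 3891574 = 236430633320 - 3891574 = 236426741746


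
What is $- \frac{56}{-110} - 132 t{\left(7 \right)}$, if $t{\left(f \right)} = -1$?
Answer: $\frac{7288}{55} \approx 132.51$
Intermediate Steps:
$- \frac{56}{-110} - 132 t{\left(7 \right)} = - \frac{56}{-110} - -132 = \left(-56\right) \left(- \frac{1}{110}\right) + 132 = \frac{28}{55} + 132 = \frac{7288}{55}$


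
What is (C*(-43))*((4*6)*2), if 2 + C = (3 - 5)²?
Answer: -4128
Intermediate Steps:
C = 2 (C = -2 + (3 - 5)² = -2 + (-2)² = -2 + 4 = 2)
(C*(-43))*((4*6)*2) = (2*(-43))*((4*6)*2) = -2064*2 = -86*48 = -4128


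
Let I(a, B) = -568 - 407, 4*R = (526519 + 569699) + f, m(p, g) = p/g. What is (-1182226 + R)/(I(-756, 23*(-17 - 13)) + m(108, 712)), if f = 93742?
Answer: 52494336/57841 ≈ 907.56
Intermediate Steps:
R = 297490 (R = ((526519 + 569699) + 93742)/4 = (1096218 + 93742)/4 = (¼)*1189960 = 297490)
I(a, B) = -975
(-1182226 + R)/(I(-756, 23*(-17 - 13)) + m(108, 712)) = (-1182226 + 297490)/(-975 + 108/712) = -884736/(-975 + 108*(1/712)) = -884736/(-975 + 27/178) = -884736/(-173523/178) = -884736*(-178/173523) = 52494336/57841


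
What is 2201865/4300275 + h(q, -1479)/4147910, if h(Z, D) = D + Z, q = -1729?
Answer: 60795617133/118914357835 ≈ 0.51126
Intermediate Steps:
2201865/4300275 + h(q, -1479)/4147910 = 2201865/4300275 + (-1479 - 1729)/4147910 = 2201865*(1/4300275) - 3208*1/4147910 = 146791/286685 - 1604/2073955 = 60795617133/118914357835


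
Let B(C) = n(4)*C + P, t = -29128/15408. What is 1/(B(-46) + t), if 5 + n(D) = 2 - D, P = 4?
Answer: 1926/624235 ≈ 0.0030854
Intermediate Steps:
n(D) = -3 - D (n(D) = -5 + (2 - D) = -3 - D)
t = -3641/1926 (t = -29128*1/15408 = -3641/1926 ≈ -1.8904)
B(C) = 4 - 7*C (B(C) = (-3 - 1*4)*C + 4 = (-3 - 4)*C + 4 = -7*C + 4 = 4 - 7*C)
1/(B(-46) + t) = 1/((4 - 7*(-46)) - 3641/1926) = 1/((4 + 322) - 3641/1926) = 1/(326 - 3641/1926) = 1/(624235/1926) = 1926/624235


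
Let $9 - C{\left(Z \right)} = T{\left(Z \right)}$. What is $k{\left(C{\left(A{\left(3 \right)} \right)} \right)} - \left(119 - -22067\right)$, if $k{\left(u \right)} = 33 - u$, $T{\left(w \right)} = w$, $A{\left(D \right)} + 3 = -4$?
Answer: $-22169$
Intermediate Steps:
$A{\left(D \right)} = -7$ ($A{\left(D \right)} = -3 - 4 = -7$)
$C{\left(Z \right)} = 9 - Z$
$k{\left(C{\left(A{\left(3 \right)} \right)} \right)} - \left(119 - -22067\right) = \left(33 - \left(9 - -7\right)\right) - \left(119 - -22067\right) = \left(33 - \left(9 + 7\right)\right) - \left(119 + 22067\right) = \left(33 - 16\right) - 22186 = 17 - 22186 = -22169$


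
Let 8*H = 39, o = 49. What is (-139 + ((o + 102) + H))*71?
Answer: 9585/8 ≈ 1198.1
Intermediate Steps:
H = 39/8 (H = (1/8)*39 = 39/8 ≈ 4.8750)
(-139 + ((o + 102) + H))*71 = (-139 + ((49 + 102) + 39/8))*71 = (-139 + (151 + 39/8))*71 = (-139 + 1247/8)*71 = (135/8)*71 = 9585/8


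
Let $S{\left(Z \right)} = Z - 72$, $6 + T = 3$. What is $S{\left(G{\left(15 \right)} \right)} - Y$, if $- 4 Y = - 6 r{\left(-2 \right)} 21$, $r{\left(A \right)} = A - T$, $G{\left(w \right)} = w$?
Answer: $- \frac{177}{2} \approx -88.5$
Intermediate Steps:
$T = -3$ ($T = -6 + 3 = -3$)
$r{\left(A \right)} = 3 + A$ ($r{\left(A \right)} = A - -3 = A + 3 = 3 + A$)
$Y = \frac{63}{2}$ ($Y = - \frac{- 6 \left(3 - 2\right) 21}{4} = - \frac{\left(-6\right) 1 \cdot 21}{4} = - \frac{\left(-6\right) 21}{4} = \left(- \frac{1}{4}\right) \left(-126\right) = \frac{63}{2} \approx 31.5$)
$S{\left(Z \right)} = -72 + Z$
$S{\left(G{\left(15 \right)} \right)} - Y = \left(-72 + 15\right) - \frac{63}{2} = -57 - \frac{63}{2} = - \frac{177}{2}$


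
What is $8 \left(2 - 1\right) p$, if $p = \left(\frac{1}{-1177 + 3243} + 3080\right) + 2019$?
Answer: $\frac{42138140}{1033} \approx 40792.0$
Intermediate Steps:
$p = \frac{10534535}{2066}$ ($p = \left(\frac{1}{2066} + 3080\right) + 2019 = \frac{6363281}{2066} + 2019 = \frac{10534535}{2066} \approx 5099.0$)
$8 \left(2 - 1\right) p = 8 \left(2 - 1\right) \frac{10534535}{2066} = 8 \cdot 1 \cdot \frac{10534535}{2066} = 8 \cdot \frac{10534535}{2066} = \frac{42138140}{1033}$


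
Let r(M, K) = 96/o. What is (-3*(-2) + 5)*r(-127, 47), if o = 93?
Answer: 352/31 ≈ 11.355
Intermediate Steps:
r(M, K) = 32/31 (r(M, K) = 96/93 = 96*(1/93) = 32/31)
(-3*(-2) + 5)*r(-127, 47) = (-3*(-2) + 5)*(32/31) = (6 + 5)*(32/31) = 11*(32/31) = 352/31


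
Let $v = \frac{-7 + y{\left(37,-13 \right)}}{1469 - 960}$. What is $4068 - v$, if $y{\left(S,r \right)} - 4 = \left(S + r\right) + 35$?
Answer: $\frac{2070556}{509} \approx 4067.9$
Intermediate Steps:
$y{\left(S,r \right)} = 39 + S + r$ ($y{\left(S,r \right)} = 4 + \left(\left(S + r\right) + 35\right) = 4 + \left(35 + S + r\right) = 39 + S + r$)
$v = \frac{56}{509}$ ($v = \frac{-7 + \left(39 + 37 - 13\right)}{1469 - 960} = \frac{-7 + 63}{509} = 56 \cdot \frac{1}{509} = \frac{56}{509} \approx 0.11002$)
$4068 - v = 4068 - \frac{56}{509} = \frac{2070556}{509}$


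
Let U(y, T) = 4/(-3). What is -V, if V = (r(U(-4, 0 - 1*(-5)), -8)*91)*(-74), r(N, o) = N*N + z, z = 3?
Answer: 289562/9 ≈ 32174.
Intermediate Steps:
U(y, T) = -4/3 (U(y, T) = 4*(-1/3) = -4/3)
r(N, o) = 3 + N**2 (r(N, o) = N*N + 3 = N**2 + 3 = 3 + N**2)
V = -289562/9 (V = ((3 + (-4/3)**2)*91)*(-74) = ((3 + 16/9)*91)*(-74) = ((43/9)*91)*(-74) = (3913/9)*(-74) = -289562/9 ≈ -32174.)
-V = -1*(-289562/9) = 289562/9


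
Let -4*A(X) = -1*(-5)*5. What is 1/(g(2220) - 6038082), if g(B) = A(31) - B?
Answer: -4/24161233 ≈ -1.6555e-7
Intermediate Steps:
A(X) = -25/4 (A(X) = -(-1*(-5))*5/4 = -5*5/4 = -¼*25 = -25/4)
g(B) = -25/4 - B
1/(g(2220) - 6038082) = 1/((-25/4 - 1*2220) - 6038082) = 1/((-25/4 - 2220) - 6038082) = 1/(-8905/4 - 6038082) = 1/(-24161233/4) = -4/24161233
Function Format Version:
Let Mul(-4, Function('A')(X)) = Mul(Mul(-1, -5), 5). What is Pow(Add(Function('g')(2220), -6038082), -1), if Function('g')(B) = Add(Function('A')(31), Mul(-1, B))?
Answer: Rational(-4, 24161233) ≈ -1.6555e-7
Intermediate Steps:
Function('A')(X) = Rational(-25, 4) (Function('A')(X) = Mul(Rational(-1, 4), Mul(Mul(-1, -5), 5)) = Mul(Rational(-1, 4), Mul(5, 5)) = Mul(Rational(-1, 4), 25) = Rational(-25, 4))
Function('g')(B) = Add(Rational(-25, 4), Mul(-1, B))
Pow(Add(Function('g')(2220), -6038082), -1) = Pow(Add(Add(Rational(-25, 4), Mul(-1, 2220)), -6038082), -1) = Pow(Add(Add(Rational(-25, 4), -2220), -6038082), -1) = Pow(Add(Rational(-8905, 4), -6038082), -1) = Pow(Rational(-24161233, 4), -1) = Rational(-4, 24161233)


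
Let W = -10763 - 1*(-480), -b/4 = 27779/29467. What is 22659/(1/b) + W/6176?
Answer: -15550096503305/181988192 ≈ -85446.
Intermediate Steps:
b = -111116/29467 ≈ -3.7709
W = -10283 (W = -10763 + 480 = -10283)
22659/(1/b) + W/6176 = 22659/(1/(-111116/29467)) - 10283/6176 = 22659/(-29467/111116) - 10283*1/6176 = 22659*(-111116/29467) - 10283/6176 = -2517777444/29467 - 10283/6176 = -15550096503305/181988192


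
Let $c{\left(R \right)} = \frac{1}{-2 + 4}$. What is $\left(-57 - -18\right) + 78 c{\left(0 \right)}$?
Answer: $0$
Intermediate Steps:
$c{\left(R \right)} = \frac{1}{2}$
$\left(-57 - -18\right) + 78 c{\left(0 \right)} = \left(-57 - -18\right) + 78 \cdot \frac{1}{2} = \left(-57 + 18\right) + 39 = -39 + 39 = 0$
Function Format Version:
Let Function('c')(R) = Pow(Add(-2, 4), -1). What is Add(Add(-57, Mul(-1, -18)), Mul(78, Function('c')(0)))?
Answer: 0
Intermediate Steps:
Function('c')(R) = Rational(1, 2) (Function('c')(R) = Pow(2, -1) = Rational(1, 2))
Add(Add(-57, Mul(-1, -18)), Mul(78, Function('c')(0))) = Add(Add(-57, Mul(-1, -18)), Mul(78, Rational(1, 2))) = Add(Add(-57, 18), 39) = Add(-39, 39) = 0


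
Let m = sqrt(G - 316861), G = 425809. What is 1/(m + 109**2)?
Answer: 11881/141049213 - 2*sqrt(27237)/141049213 ≈ 8.1893e-5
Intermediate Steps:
m = 2*sqrt(27237) (m = sqrt(425809 - 316861) = sqrt(108948) = 2*sqrt(27237) ≈ 330.07)
1/(m + 109**2) = 1/(2*sqrt(27237) + 109**2) = 1/(2*sqrt(27237) + 11881) = 1/(11881 + 2*sqrt(27237))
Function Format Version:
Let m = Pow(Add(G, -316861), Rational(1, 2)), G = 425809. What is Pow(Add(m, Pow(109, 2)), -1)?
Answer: Add(Rational(11881, 141049213), Mul(Rational(-2, 141049213), Pow(27237, Rational(1, 2)))) ≈ 8.1893e-5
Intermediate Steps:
m = Mul(2, Pow(27237, Rational(1, 2))) (m = Pow(Add(425809, -316861), Rational(1, 2)) = Pow(108948, Rational(1, 2)) = Mul(2, Pow(27237, Rational(1, 2))) ≈ 330.07)
Pow(Add(m, Pow(109, 2)), -1) = Pow(Add(Mul(2, Pow(27237, Rational(1, 2))), Pow(109, 2)), -1) = Pow(Add(Mul(2, Pow(27237, Rational(1, 2))), 11881), -1) = Pow(Add(11881, Mul(2, Pow(27237, Rational(1, 2)))), -1)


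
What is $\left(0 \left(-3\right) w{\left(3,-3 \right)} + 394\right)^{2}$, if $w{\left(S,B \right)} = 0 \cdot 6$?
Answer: $155236$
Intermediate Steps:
$w{\left(S,B \right)} = 0$
$\left(0 \left(-3\right) w{\left(3,-3 \right)} + 394\right)^{2} = \left(0 \left(-3\right) 0 + 394\right)^{2} = \left(0 \cdot 0 + 394\right)^{2} = \left(0 + 394\right)^{2} = 394^{2} = 155236$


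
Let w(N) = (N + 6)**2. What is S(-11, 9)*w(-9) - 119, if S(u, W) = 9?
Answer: -38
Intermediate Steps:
w(N) = (6 + N)**2
S(-11, 9)*w(-9) - 119 = 9*(6 - 9)**2 - 119 = 9*(-3)**2 - 119 = 9*9 - 119 = 81 - 119 = -38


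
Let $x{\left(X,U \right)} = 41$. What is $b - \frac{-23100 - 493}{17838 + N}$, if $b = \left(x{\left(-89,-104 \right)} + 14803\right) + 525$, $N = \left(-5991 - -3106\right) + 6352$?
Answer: $\frac{327460138}{21305} \approx 15370.0$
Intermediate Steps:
$N = 3467$ ($N = \left(-5991 + 3106\right) + 6352 = -2885 + 6352 = 3467$)
$b = 15369$ ($b = \left(41 + 14803\right) + 525 = 14844 + 525 = 15369$)
$b - \frac{-23100 - 493}{17838 + N} = 15369 - \frac{-23100 - 493}{17838 + 3467} = 15369 - - \frac{23593}{21305} = 15369 + \frac{23593}{21305} = \frac{327460138}{21305}$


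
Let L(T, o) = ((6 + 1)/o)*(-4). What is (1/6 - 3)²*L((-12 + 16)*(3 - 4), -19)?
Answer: 2023/171 ≈ 11.830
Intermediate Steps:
L(T, o) = -28/o (L(T, o) = (7/o)*(-4) = -28/o)
(1/6 - 3)²*L((-12 + 16)*(3 - 4), -19) = (1/6 - 3)²*(-28/(-19)) = (⅙ - 3)²*(-28*(-1/19)) = (-17/6)²*(28/19) = (289/36)*(28/19) = 2023/171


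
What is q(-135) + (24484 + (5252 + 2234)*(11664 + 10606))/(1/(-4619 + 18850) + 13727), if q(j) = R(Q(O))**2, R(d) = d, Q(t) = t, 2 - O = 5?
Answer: 1187301203033/97674469 ≈ 12156.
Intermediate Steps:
O = -3 (O = 2 - 1*5 = 2 - 5 = -3)
q(j) = 9 (q(j) = (-3)**2 = 9)
q(-135) + (24484 + (5252 + 2234)*(11664 + 10606))/(1/(-4619 + 18850) + 13727) = 9 + (24484 + (5252 + 2234)*(11664 + 10606))/(1/(-4619 + 18850) + 13727) = 9 + (24484 + 7486*22270)/(1/14231 + 13727) = 9 + (24484 + 166713220)/(1/14231 + 13727) = 9 + 166737704/(195348938/14231) = 9 + 166737704*(14231/195348938) = 9 + 1186422132812/97674469 = 1187301203033/97674469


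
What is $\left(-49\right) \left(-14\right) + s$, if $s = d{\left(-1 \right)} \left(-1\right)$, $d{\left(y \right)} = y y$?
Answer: $685$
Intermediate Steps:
$d{\left(y \right)} = y^{2}$
$s = -1$ ($s = \left(-1\right)^{2} \left(-1\right) = 1 \left(-1\right) = -1$)
$\left(-49\right) \left(-14\right) + s = \left(-49\right) \left(-14\right) - 1 = 686 - 1 = 685$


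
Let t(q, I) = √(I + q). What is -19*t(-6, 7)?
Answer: -19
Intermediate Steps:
-19*t(-6, 7) = -19*√(7 - 6) = -19*√1 = -19*1 = -19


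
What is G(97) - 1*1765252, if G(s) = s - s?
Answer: -1765252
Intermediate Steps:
G(s) = 0
G(97) - 1*1765252 = 0 - 1*1765252 = 0 - 1765252 = -1765252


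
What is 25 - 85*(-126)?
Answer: 10735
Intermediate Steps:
25 - 85*(-126) = 25 + 10710 = 10735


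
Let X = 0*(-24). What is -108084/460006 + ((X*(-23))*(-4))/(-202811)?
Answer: -54042/230003 ≈ -0.23496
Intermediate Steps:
X = 0
-108084/460006 + ((X*(-23))*(-4))/(-202811) = -108084/460006 + ((0*(-23))*(-4))/(-202811) = -108084*1/460006 + (0*(-4))*(-1/202811) = -54042/230003 + 0*(-1/202811) = -54042/230003 + 0 = -54042/230003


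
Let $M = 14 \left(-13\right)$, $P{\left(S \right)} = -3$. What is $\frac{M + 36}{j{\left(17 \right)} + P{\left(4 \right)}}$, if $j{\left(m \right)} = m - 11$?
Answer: $- \frac{146}{3} \approx -48.667$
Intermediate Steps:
$j{\left(m \right)} = -11 + m$
$M = -182$
$\frac{M + 36}{j{\left(17 \right)} + P{\left(4 \right)}} = \frac{-182 + 36}{\left(-11 + 17\right) - 3} = - \frac{146}{6 - 3} = - \frac{146}{3}$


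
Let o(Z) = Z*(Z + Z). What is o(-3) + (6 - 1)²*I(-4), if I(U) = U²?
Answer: 418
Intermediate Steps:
o(Z) = 2*Z² (o(Z) = Z*(2*Z) = 2*Z²)
o(-3) + (6 - 1)²*I(-4) = 2*(-3)² + (6 - 1)²*(-4)² = 2*9 + 5²*16 = 18 + 25*16 = 18 + 400 = 418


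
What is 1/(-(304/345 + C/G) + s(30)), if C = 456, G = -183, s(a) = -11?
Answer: -21045/197599 ≈ -0.10650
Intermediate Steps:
1/(-(304/345 + C/G) + s(30)) = 1/(-(304/345 + 456/(-183)) - 11) = 1/(-(304*(1/345) + 456*(-1/183)) - 11) = 1/(-(304/345 - 152/61) - 11) = 1/(-1*(-33896/21045) - 11) = 1/(33896/21045 - 11) = 1/(-197599/21045) = -21045/197599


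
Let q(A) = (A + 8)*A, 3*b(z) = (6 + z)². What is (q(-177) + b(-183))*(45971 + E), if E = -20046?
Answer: 1046229300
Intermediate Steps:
b(z) = (6 + z)²/3
q(A) = A*(8 + A) (q(A) = (8 + A)*A = A*(8 + A))
(q(-177) + b(-183))*(45971 + E) = (-177*(8 - 177) + (6 - 183)²/3)*(45971 - 20046) = (-177*(-169) + (⅓)*(-177)²)*25925 = (29913 + (⅓)*31329)*25925 = (29913 + 10443)*25925 = 40356*25925 = 1046229300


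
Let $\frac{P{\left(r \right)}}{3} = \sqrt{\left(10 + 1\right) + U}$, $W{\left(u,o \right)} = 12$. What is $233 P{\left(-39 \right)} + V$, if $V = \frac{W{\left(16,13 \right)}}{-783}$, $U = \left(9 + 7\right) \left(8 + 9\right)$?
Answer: $- \frac{4}{261} + 699 \sqrt{283} \approx 11759.0$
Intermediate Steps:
$U = 272$ ($U = 16 \cdot 17 = 272$)
$V = - \frac{4}{261}$ ($V = \frac{12}{-783} = 12 \left(- \frac{1}{783}\right) = - \frac{4}{261} \approx -0.015326$)
$P{\left(r \right)} = 3 \sqrt{283}$ ($P{\left(r \right)} = 3 \sqrt{\left(10 + 1\right) + 272} = 3 \sqrt{11 + 272} = 3 \sqrt{283}$)
$233 P{\left(-39 \right)} + V = 233 \cdot 3 \sqrt{283} - \frac{4}{261} = 699 \sqrt{283} - \frac{4}{261} = - \frac{4}{261} + 699 \sqrt{283}$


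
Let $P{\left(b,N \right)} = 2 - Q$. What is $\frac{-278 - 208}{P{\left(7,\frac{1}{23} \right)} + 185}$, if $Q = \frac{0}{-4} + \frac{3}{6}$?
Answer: $- \frac{972}{373} \approx -2.6059$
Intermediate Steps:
$Q = \frac{1}{2}$ ($Q = 0 \left(- \frac{1}{4}\right) + 3 \cdot \frac{1}{6} = 0 + \frac{1}{2} = \frac{1}{2} \approx 0.5$)
$P{\left(b,N \right)} = \frac{3}{2}$ ($P{\left(b,N \right)} = 2 - \frac{1}{2} = \frac{3}{2}$)
$\frac{-278 - 208}{P{\left(7,\frac{1}{23} \right)} + 185} = \frac{-278 - 208}{\frac{3}{2} + 185} = - \frac{486}{\frac{373}{2}} = \left(-486\right) \frac{2}{373} = - \frac{972}{373}$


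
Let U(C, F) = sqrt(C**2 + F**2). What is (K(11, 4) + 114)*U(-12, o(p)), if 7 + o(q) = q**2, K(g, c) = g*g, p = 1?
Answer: 1410*sqrt(5) ≈ 3152.9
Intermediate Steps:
K(g, c) = g**2
o(q) = -7 + q**2
(K(11, 4) + 114)*U(-12, o(p)) = (11**2 + 114)*sqrt((-12)**2 + (-7 + 1**2)**2) = (121 + 114)*sqrt(144 + (-7 + 1)**2) = 235*sqrt(144 + (-6)**2) = 235*sqrt(144 + 36) = 235*sqrt(180) = 235*(6*sqrt(5)) = 1410*sqrt(5)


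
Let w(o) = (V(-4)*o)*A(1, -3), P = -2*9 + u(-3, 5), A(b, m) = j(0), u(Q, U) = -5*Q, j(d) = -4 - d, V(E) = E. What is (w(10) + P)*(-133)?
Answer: -20881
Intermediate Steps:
A(b, m) = -4 (A(b, m) = -4 - 1*0 = -4 + 0 = -4)
P = -3 (P = -2*9 - 5*(-3) = -18 + 15 = -3)
w(o) = 16*o (w(o) = -4*o*(-4) = 16*o)
(w(10) + P)*(-133) = (16*10 - 3)*(-133) = (160 - 3)*(-133) = 157*(-133) = -20881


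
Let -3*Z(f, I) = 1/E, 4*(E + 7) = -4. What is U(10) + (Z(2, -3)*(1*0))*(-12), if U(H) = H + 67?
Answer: 77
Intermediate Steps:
E = -8 (E = -7 + (¼)*(-4) = -7 - 1 = -8)
U(H) = 67 + H
Z(f, I) = 1/24 (Z(f, I) = -⅓/(-8) = -⅓*(-⅛) = 1/24)
U(10) + (Z(2, -3)*(1*0))*(-12) = (67 + 10) + ((1*0)/24)*(-12) = 77 + ((1/24)*0)*(-12) = 77 + 0*(-12) = 77 + 0 = 77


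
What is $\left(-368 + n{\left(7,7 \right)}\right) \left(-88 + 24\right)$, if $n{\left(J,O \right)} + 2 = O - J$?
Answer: $23680$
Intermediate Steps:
$n{\left(J,O \right)} = -2 + O - J$ ($n{\left(J,O \right)} = -2 - \left(J - O\right) = -2 + O - J$)
$\left(-368 + n{\left(7,7 \right)}\right) \left(-88 + 24\right) = \left(-368 - 2\right) \left(-88 + 24\right) = \left(-368 - 2\right) \left(-64\right) = \left(-370\right) \left(-64\right) = 23680$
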